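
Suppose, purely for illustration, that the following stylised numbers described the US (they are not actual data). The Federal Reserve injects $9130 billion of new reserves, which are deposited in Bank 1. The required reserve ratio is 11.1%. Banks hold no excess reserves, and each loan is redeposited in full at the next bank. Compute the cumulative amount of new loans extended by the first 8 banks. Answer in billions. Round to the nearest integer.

Bank i lends (1 − rr)^i of the original deposit: Bank 1 lends 9130·0.8890 = 8116.5700, Bank 2 lends 9130·0.8890² ≈ 7215.6307, and so on.
Summing a geometric series: total = 9130·[0.8890·(1 − 0.8890^8) / (1 − 0.8890)] ≈ 44594.7566 billion.

$44595 billion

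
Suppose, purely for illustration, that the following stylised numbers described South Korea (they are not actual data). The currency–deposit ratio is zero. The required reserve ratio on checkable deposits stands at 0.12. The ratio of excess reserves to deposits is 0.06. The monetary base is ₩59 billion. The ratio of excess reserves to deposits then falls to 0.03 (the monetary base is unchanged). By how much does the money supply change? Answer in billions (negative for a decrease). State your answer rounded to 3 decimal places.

Initially m₁ = 1 / (0.12 + 0.06) ≈ 5.555556, so M₁ = 5.555556 × 59 ≈ 327.7778 billion.
After the change m₂ = 1 / (0.12 + 0.03) ≈ 6.666667, so M₂ = 6.666667 × 59 ≈ 393.3334 billion.
ΔM = M₂ − M₁ = 393.3334 − 327.7778 = 65.5556 billion.

₩65.556 billion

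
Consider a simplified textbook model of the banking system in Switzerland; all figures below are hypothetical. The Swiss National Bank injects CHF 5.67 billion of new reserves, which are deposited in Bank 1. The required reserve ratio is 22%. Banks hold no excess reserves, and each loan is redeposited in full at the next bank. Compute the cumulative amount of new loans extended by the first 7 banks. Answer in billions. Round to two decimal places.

CHF 16.57 billion

Bank i lends (1 − rr)^i of the original deposit: Bank 1 lends 5.67·0.7800 = 4.4226, Bank 2 lends 5.67·0.7800² ≈ 3.4496, and so on.
Summing a geometric series: total = 5.67·[0.7800·(1 − 0.7800^7) / (1 − 0.7800)] ≈ 16.5716 billion.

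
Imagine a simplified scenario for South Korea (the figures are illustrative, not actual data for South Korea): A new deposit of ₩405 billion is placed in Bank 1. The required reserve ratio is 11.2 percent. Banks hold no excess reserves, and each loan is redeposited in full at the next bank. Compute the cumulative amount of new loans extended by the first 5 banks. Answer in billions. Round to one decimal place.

Bank i lends (1 − rr)^i of the original deposit: Bank 1 lends 405·0.8880 = 359.6400, Bank 2 lends 405·0.8880² ≈ 319.3603, and so on.
Summing a geometric series: total = 405·[0.8880·(1 − 0.8880^5) / (1 − 0.8880)] ≈ 1438.0467 billion.

₩1438.0 billion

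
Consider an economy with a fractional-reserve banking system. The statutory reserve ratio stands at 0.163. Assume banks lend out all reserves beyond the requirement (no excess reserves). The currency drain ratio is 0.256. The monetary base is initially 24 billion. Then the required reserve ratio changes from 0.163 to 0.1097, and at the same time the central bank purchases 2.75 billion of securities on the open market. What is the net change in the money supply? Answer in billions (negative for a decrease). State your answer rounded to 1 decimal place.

19.9 billion

Before: m₁ = (1 + 0.256) / (0.163 + 0.256) ≈ 2.9976, MB₁ = 24, so M₁ = 2.9976 × 24 = 71.9424 billion.
After: m₂ = (1 + 0.256) / (0.1097 + 0.256) ≈ 3.4345, MB₂ = 24 + 2.75 = 26.75, so M₂ = 3.4345 × 26.75 ≈ 91.8729 billion.
ΔM = M₂ − M₁ = 91.8729 − 71.9424 = 19.9305 billion.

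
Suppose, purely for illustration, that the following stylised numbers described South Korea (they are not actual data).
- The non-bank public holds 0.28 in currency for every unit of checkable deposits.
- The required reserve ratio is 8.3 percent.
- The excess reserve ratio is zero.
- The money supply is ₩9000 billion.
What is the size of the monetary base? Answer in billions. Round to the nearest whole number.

₩2552 billion

The money multiplier is m = (1 + c) / (rr + c) = (1 + 0.28) / (0.083 + 0.28) ≈ 3.52617.
MB = M / m = 9000 / 3.52617 ≈ 2552.3443 billion.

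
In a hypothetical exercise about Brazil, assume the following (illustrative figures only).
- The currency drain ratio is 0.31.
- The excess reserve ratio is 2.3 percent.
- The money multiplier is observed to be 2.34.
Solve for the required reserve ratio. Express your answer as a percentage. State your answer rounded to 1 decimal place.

22.7%

Using m = 2.34. Since m = (1 + c)/(c + rr + e), the denominator satisfies c + rr + e = (1 + c)/m = (1 + 0.31) / 2.34 ≈ 0.559829.
With c = 0.31 and e = 0.023, the required reserve ratio is 0.559829 − 0.31 − 0.023 = 0.226829.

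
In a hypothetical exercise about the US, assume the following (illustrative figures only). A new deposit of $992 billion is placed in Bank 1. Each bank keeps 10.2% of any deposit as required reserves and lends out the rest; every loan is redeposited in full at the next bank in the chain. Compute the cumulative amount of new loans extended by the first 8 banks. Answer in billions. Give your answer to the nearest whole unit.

Bank i lends (1 − rr)^i of the original deposit: Bank 1 lends 992·0.8980 = 890.8160, Bank 2 lends 992·0.8980² ≈ 799.9528, and so on.
Summing a geometric series: total = 992·[0.8980·(1 − 0.8980^8) / (1 − 0.8980)] ≈ 5040.3267 billion.

$5040 billion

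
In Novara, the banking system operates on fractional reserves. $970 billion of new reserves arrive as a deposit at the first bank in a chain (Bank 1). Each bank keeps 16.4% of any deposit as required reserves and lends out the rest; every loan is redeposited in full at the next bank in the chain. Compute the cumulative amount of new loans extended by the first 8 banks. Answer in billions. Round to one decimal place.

Bank i lends (1 − rr)^i of the original deposit: Bank 1 lends 970·0.8360 = 810.9200, Bank 2 lends 970·0.8360² ≈ 677.9291, and so on.
Summing a geometric series: total = 970·[0.8360·(1 − 0.8360^8) / (1 − 0.8360)] ≈ 3764.8994 billion.

$3764.9 billion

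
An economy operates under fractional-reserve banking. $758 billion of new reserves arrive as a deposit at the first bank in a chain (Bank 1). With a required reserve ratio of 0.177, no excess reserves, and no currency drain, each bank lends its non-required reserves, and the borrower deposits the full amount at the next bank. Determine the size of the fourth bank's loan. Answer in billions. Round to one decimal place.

$347.8 billion

Each bank lends a fraction (1 − rr) = 0.8230 of the deposit it receives, so Bank 4 receives 758·0.8230^3 and lends 758·0.8230^4 ≈ 347.7511 billion.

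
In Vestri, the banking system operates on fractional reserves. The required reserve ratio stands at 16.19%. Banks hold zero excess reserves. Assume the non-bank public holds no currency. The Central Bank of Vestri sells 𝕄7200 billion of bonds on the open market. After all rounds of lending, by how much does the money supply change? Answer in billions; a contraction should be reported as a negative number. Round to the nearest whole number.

-44472 billion

The simple money multiplier is m = 1/rr = 1/0.1619 ≈ 6.17665.
An open-market sale reduces the monetary base by 7200 billion, so ΔM = m × ΔMB = 6.17665 × (−7200) = -44471.88 billion.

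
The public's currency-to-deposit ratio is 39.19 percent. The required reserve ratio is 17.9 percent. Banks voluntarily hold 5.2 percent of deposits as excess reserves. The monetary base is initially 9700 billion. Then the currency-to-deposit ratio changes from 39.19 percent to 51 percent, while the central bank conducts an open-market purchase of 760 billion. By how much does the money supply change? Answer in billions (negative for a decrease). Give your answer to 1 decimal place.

Before: m₁ = (1 + 0.3919) / (0.179 + 0.052 + 0.3919) ≈ 2.2345481, MB₁ = 9700, so M₁ = 2.2345481 × 9700 ≈ 21675.1166 billion.
After: m₂ = (1 + 0.51) / (0.179 + 0.052 + 0.51) ≈ 2.0377868, MB₂ = 9700 + 760 = 10460, so M₂ = 2.0377868 × 10460 ≈ 21315.2499 billion.
ΔM = M₂ − M₁ = 21315.2499 − 21675.1166 = -359.8667 billion.

-359.9 billion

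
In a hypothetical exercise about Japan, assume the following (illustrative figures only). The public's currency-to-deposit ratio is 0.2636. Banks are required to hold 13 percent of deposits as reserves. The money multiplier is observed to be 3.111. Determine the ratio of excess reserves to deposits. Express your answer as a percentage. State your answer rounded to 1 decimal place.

Using m = 3.111. Since m = (1 + c)/(c + rr + e), the denominator satisfies c + rr + e = (1 + c)/m = (1 + 0.2636) / 3.111 ≈ 0.406172.
With c = 0.2636 and rr = 0.13, the ratio of excess reserves to deposits is 0.406172 − 0.2636 − 0.13 = 0.012572.

1.3%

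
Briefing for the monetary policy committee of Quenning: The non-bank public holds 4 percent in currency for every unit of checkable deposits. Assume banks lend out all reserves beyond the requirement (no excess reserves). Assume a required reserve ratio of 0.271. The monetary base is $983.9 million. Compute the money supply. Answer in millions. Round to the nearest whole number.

The money multiplier is m = (1 + c) / (rr + c) = (1 + 0.04) / (0.271 + 0.04) ≈ 3.3441.
So M = m × MB = 3.3441 × 983.9 ≈ 3290.26 million.

$3290 million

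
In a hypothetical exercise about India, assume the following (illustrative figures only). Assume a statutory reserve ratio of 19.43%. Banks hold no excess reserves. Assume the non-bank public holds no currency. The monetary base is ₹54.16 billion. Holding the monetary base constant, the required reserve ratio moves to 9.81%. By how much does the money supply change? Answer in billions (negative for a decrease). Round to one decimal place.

Initially m₁ = 1 / (0.1943) ≈ 5.1467, so M₁ = 5.1467 × 54.16 ≈ 278.7453 billion.
After the change m₂ = 1 / (0.0981) ≈ 10.1937, so M₂ = 10.1937 × 54.16 ≈ 552.0908 billion.
ΔM = M₂ − M₁ = 552.0908 − 278.7453 = 273.3455 billion.

₹273.3 billion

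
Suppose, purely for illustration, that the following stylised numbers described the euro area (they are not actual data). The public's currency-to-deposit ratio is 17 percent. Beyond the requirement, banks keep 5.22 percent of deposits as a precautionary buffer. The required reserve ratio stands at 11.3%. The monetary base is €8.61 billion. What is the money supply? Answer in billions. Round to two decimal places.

€30.05 billion

The money multiplier is m = (1 + c) / (rr + e + c) = (1 + 0.17) / (0.113 + 0.0522 + 0.17) ≈ 3.4905.
So M = m × MB = 3.4905 × 8.61 ≈ 30.0532 billion.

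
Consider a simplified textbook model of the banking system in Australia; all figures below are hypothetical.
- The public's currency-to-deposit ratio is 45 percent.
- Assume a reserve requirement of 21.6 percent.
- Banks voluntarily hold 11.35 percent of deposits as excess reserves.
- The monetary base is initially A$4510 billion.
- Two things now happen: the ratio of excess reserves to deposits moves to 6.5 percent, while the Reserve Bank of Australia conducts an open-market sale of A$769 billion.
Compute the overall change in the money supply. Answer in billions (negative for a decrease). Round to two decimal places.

-968.76 billion

Before: m₁ = (1 + 0.45) / (0.216 + 0.1135 + 0.45) ≈ 1.8601668, MB₁ = 4510, so M₁ = 1.8601668 × 4510 ≈ 8389.3523 billion.
After: m₂ = (1 + 0.45) / (0.216 + 0.065 + 0.45) ≈ 1.9835841, MB₂ = 4510 − 769 = 3741, so M₂ = 1.9835841 × 3741 ≈ 7420.5881 billion.
ΔM = M₂ − M₁ = 7420.5881 − 8389.3523 = -968.7642 billion.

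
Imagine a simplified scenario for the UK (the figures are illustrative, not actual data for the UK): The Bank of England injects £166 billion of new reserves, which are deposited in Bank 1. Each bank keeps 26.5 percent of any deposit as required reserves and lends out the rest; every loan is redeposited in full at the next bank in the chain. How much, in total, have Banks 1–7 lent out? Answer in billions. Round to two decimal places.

£407.06 billion

Bank i lends (1 − rr)^i of the original deposit: Bank 1 lends 166·0.7350 = 122.0100, Bank 2 lends 166·0.7350² ≈ 89.6773, and so on.
Summing a geometric series: total = 166·[0.7350·(1 − 0.7350^7) / (1 − 0.7350)] ≈ 407.0618 billion.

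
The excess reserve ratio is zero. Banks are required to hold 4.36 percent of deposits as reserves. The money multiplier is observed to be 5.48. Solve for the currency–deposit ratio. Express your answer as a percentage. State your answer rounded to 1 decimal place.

17.0%

Using m = 5.48. From m = (1 + c)/(c + rr + e), rearranging gives 1 + c = m·(c + rr + e), so c·(1 − m) = m·(rr + e) − 1.
Hence c = [m·(rr + e) − 1]/(1 − m) = [5.48 × (0.0436 + 0) − 1] / (1 − 5.48) ≈ 0.169882.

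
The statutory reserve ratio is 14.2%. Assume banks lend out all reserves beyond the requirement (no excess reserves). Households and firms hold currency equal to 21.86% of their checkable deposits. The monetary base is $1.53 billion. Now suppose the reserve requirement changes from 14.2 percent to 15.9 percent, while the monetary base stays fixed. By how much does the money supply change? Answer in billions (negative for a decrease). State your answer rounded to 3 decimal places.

-0.233 billion

Initially m₁ = (1 + 0.2186) / (0.142 + 0.2186) ≈ 3.37937, so M₁ = 3.37937 × 1.53 ≈ 5.1704 billion.
After the change m₂ = (1 + 0.2186) / (0.159 + 0.2186) ≈ 3.22722, so M₂ = 3.22722 × 1.53 ≈ 4.9376 billion.
ΔM = M₂ − M₁ = 4.9376 − 5.1704 = -0.2328 billion.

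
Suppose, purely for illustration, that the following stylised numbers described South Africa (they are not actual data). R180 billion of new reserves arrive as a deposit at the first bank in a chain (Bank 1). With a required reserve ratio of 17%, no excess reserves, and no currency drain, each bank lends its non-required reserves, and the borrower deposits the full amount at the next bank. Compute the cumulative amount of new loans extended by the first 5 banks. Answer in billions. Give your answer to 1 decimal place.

R532.7 billion

Bank i lends (1 − rr)^i of the original deposit: Bank 1 lends 180·0.8300 = 149.4000, Bank 2 lends 180·0.8300² = 124.0020, and so on.
Summing a geometric series: total = 180·[0.8300·(1 − 0.8300^5) / (1 − 0.8300)] ≈ 532.6514 billion.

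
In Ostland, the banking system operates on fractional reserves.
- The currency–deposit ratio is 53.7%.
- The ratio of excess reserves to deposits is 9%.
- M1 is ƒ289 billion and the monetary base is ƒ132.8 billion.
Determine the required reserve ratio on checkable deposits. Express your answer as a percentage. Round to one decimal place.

Using m = M/MB = 289/132.8 ≈ 2.176205. Since m = (1 + c)/(c + rr + e), the denominator satisfies c + rr + e = (1 + c)/m = (1 + 0.537) / 2.176205 ≈ 0.706275.
With c = 0.537 and e = 0.09, the required reserve ratio on checkable deposits is 0.706275 − 0.537 − 0.09 = 0.079275.

7.9%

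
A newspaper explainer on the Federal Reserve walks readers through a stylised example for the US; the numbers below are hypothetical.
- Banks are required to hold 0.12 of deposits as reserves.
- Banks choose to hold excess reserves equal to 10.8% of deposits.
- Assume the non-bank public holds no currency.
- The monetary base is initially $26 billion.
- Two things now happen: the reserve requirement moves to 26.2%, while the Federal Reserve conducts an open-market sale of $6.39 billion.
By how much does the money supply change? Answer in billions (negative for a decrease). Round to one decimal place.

-61.0 billion

Before: m₁ = 1 / (0.12 + 0.108) ≈ 4.3860, MB₁ = 26, so M₁ = 4.3860 × 26 = 114.036 billion.
After: m₂ = 1 / (0.262 + 0.108) ≈ 2.7027, MB₂ = 26 − 6.39 = 19.61, so M₂ = 2.7027 × 19.61 ≈ 52.9999 billion.
ΔM = M₂ − M₁ = 52.9999 − 114.036 = -61.0361 billion.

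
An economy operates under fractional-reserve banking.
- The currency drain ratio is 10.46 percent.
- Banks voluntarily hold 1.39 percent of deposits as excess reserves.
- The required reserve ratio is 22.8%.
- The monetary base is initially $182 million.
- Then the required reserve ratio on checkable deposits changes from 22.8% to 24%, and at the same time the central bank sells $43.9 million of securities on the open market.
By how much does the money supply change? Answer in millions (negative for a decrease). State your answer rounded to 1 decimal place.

-154.7 million

Before: m₁ = (1 + 0.1046) / (0.228 + 0.0139 + 0.1046) ≈ 3.18788, MB₁ = 182, so M₁ = 3.18788 × 182 ≈ 580.1942 million.
After: m₂ = (1 + 0.1046) / (0.24 + 0.0139 + 0.1046) ≈ 3.08117, MB₂ = 182 − 43.9 = 138.1, so M₂ = 3.08117 × 138.1 ≈ 425.5096 million.
ΔM = M₂ − M₁ = 425.5096 − 580.1942 = -154.6846 million.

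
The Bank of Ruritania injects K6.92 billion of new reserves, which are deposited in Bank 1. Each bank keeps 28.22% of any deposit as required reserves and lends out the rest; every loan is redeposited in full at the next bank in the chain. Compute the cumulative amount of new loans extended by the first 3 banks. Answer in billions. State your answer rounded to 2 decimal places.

Bank i lends (1 − rr)^i of the original deposit: Bank 1 lends 6.92·0.7178 ≈ 4.9672, Bank 2 lends 6.92·0.7178² ≈ 3.5654, and so on.
Summing a geometric series: total = 6.92·[0.7178·(1 − 0.7178^3) / (1 − 0.7178)] ≈ 11.0919 billion.

K11.09 billion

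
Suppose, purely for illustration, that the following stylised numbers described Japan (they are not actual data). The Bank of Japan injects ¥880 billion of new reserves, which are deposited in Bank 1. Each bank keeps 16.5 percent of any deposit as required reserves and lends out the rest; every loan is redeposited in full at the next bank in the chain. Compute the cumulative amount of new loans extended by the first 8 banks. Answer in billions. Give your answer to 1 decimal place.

Bank i lends (1 − rr)^i of the original deposit: Bank 1 lends 880·0.8350 = 734.8000, Bank 2 lends 880·0.8350² = 613.5580, and so on.
Summing a geometric series: total = 880·[0.8350·(1 − 0.8350^8) / (1 − 0.8350)] ≈ 3400.9426 billion.

¥3400.9 billion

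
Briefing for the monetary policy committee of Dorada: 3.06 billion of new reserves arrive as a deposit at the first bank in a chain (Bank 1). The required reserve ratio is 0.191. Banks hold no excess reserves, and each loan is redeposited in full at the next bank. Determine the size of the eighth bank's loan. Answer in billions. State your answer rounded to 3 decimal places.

Each bank lends a fraction (1 − rr) = 0.8090 of the deposit it receives, so Bank 8 receives 3.06·0.8090^7 and lends 3.06·0.8090^8 ≈ 0.5614 billion.

0.561 billion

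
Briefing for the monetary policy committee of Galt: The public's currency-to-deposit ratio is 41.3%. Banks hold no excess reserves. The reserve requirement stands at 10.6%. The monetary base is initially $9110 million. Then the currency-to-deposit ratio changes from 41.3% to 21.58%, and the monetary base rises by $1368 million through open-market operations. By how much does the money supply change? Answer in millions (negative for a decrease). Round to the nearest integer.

Before: m₁ = (1 + 0.413) / (0.106 + 0.413) ≈ 2.722543, MB₁ = 9110, so M₁ = 2.722543 × 9110 ≈ 24802.3667 million.
After: m₂ = (1 + 0.2158) / (0.106 + 0.2158) ≈ 3.778123, MB₂ = 9110 + 1368 = 10478, so M₂ = 3.778123 × 10478 ≈ 39587.1728 million.
ΔM = M₂ − M₁ = 39587.1728 − 24802.3667 = 14784.8061 million.

$14785 million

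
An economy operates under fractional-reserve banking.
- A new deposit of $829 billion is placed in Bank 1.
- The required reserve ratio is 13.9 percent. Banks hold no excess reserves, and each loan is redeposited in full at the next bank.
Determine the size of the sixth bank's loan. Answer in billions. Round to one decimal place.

Each bank lends a fraction (1 − rr) = 0.8610 of the deposit it receives, so Bank 6 receives 829·0.8610^5 and lends 829·0.8610^6 ≈ 337.7330 billion.

$337.7 billion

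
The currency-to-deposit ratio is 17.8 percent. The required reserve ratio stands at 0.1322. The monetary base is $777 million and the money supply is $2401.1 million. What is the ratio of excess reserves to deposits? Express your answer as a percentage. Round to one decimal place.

Using m = M/MB = 2401.1/777 ≈ 3.090219. Since m = (1 + c)/(c + rr + e), the denominator satisfies c + rr + e = (1 + c)/m = (1 + 0.178) / 3.090219 ≈ 0.381203.
With c = 0.178 and rr = 0.1322, the ratio of excess reserves to deposits is 0.381203 − 0.178 − 0.1322 = 0.071003.

7.1%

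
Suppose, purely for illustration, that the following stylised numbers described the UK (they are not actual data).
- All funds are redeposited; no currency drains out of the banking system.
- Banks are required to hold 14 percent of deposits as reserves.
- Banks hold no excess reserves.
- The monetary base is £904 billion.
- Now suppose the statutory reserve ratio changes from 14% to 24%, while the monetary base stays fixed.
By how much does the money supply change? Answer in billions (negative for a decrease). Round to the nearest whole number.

Initially m₁ = 1 / (0.14) ≈ 7.1429, so M₁ = 7.1429 × 904 = 6457.1816 billion.
After the change m₂ = 1 / (0.24) ≈ 4.1667, so M₂ = 4.1667 × 904 = 3766.6968 billion.
ΔM = M₂ − M₁ = 3766.6968 − 6457.1816 = -2690.4848 billion.

-2690 billion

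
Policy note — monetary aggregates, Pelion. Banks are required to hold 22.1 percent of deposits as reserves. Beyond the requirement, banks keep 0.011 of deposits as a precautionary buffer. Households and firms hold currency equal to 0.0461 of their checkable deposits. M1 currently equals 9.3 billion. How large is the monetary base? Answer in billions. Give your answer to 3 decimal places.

2.472 billion

The money multiplier is m = (1 + c) / (rr + e + c) = (1 + 0.0461) / (0.221 + 0.011 + 0.0461) ≈ 3.76160.
MB = M / m = 9.3 / 3.76160 ≈ 2.4724 billion.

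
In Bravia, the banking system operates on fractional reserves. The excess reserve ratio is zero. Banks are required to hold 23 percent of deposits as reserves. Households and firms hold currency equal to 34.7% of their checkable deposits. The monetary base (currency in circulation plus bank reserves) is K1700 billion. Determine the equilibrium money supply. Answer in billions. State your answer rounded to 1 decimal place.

K3968.6 billion

The money multiplier is m = (1 + c) / (rr + c) = (1 + 0.347) / (0.23 + 0.347) ≈ 2.334489.
So M = m × MB = 2.334489 × 1700 = 3968.6313 billion.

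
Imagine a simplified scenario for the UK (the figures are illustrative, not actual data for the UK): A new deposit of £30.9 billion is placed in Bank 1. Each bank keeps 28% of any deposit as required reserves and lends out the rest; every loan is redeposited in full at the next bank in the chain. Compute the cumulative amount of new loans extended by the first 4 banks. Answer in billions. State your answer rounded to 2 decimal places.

£58.10 billion

Bank i lends (1 − rr)^i of the original deposit: Bank 1 lends 30.9·0.7200 = 22.2480, Bank 2 lends 30.9·0.7200² ≈ 16.0186, and so on.
Summing a geometric series: total = 30.9·[0.7200·(1 − 0.7200^4) / (1 − 0.7200)] ≈ 58.1039 billion.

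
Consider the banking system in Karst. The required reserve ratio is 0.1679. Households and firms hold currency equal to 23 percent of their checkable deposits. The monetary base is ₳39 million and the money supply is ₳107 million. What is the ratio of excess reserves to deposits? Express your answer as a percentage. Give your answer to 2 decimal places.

5.04%

Using m = M/MB = 107/39 ≈ 2.743590. Since m = (1 + c)/(c + rr + e), the denominator satisfies c + rr + e = (1 + c)/m = (1 + 0.23) / 2.743590 ≈ 0.448318.
With c = 0.23 and rr = 0.1679, the ratio of excess reserves to deposits is 0.448318 − 0.23 − 0.1679 = 0.050418.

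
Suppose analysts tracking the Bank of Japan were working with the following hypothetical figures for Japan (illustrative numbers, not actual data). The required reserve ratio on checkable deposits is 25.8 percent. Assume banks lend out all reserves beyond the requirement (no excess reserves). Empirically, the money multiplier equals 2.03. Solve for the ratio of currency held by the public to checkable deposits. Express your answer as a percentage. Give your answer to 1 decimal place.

Using m = 2.03. From m = (1 + c)/(c + rr + e), rearranging gives 1 + c = m·(c + rr + e), so c·(1 − m) = m·(rr + e) − 1.
Hence c = [m·(rr + e) − 1]/(1 − m) = [2.03 × (0.258 + 0) − 1] / (1 − 2.03) ≈ 0.462388.

46.2%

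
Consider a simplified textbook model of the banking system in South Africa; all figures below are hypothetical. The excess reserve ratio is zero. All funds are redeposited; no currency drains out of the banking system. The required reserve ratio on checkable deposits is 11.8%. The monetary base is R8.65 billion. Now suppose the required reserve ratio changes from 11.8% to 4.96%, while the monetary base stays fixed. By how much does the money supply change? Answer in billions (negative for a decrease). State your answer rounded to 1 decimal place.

Initially m₁ = 1 / (0.118) ≈ 8.4746, so M₁ = 8.4746 × 8.65 ≈ 73.3053 billion.
After the change m₂ = 1 / (0.0496) ≈ 20.1613, so M₂ = 20.1613 × 8.65 ≈ 174.3952 billion.
ΔM = M₂ − M₁ = 174.3952 − 73.3053 = 101.0899 billion.

R101.1 billion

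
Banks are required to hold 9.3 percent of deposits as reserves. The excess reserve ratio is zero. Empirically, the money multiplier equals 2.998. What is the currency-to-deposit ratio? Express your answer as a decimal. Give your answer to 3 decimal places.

0.361

Using m = 2.998. From m = (1 + c)/(c + rr + e), rearranging gives 1 + c = m·(c + rr + e), so c·(1 − m) = m·(rr + e) − 1.
Hence c = [m·(rr + e) − 1]/(1 − m) = [2.998 × (0.093 + 0) − 1] / (1 − 2.998) ≈ 0.360954.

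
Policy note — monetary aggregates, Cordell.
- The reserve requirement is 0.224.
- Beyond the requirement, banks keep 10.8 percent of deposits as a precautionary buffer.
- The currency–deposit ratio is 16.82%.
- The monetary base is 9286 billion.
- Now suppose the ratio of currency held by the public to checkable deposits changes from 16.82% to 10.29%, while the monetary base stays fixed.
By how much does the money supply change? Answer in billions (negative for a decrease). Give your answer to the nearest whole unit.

Initially m₁ = (1 + 0.1682) / (0.224 + 0.108 + 0.1682) ≈ 2.33547, so M₁ = 2.33547 × 9286 ≈ 21687.1744 billion.
After the change m₂ = (1 + 0.1029) / (0.224 + 0.108 + 0.1029) ≈ 2.53599, so M₂ = 2.53599 × 9286 ≈ 23549.2031 billion.
ΔM = M₂ − M₁ = 23549.2031 − 21687.1744 = 1862.0287 billion.

1862 billion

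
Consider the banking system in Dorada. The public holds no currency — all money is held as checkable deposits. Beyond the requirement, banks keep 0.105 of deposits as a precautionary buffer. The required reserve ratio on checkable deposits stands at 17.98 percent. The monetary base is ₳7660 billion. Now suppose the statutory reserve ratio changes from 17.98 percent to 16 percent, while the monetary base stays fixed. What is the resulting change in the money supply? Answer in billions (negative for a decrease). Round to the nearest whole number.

Initially m₁ = 1 / (0.1798 + 0.105) ≈ 3.51124, so M₁ = 3.51124 × 7660 = 26896.0984 billion.
After the change m₂ = 1 / (0.16 + 0.105) ≈ 3.77358, so M₂ = 3.77358 × 7660 = 28905.6228 billion.
ΔM = M₂ − M₁ = 28905.6228 − 26896.0984 = 2009.5244 billion.

₳2010 billion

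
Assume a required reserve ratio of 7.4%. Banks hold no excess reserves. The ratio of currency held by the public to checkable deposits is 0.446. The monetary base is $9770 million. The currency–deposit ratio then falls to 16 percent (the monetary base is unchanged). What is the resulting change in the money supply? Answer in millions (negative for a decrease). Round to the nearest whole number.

$21264 million

Initially m₁ = (1 + 0.446) / (0.074 + 0.446) ≈ 2.78077, so M₁ = 2.78077 × 9770 = 27168.1229 million.
After the change m₂ = (1 + 0.16) / (0.074 + 0.16) ≈ 4.95726, so M₂ = 4.95726 × 9770 = 48432.4302 million.
ΔM = M₂ − M₁ = 48432.4302 − 27168.1229 = 21264.3073 million.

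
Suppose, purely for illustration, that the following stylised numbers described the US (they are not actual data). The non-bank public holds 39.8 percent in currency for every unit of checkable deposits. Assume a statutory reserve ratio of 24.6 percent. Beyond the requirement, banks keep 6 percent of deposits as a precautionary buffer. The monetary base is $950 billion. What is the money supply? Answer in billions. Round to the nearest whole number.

$1887 billion

The money multiplier is m = (1 + c) / (rr + e + c) = (1 + 0.398) / (0.246 + 0.06 + 0.398) ≈ 1.9858.
So M = m × MB = 1.9858 × 950 = 1886.51 billion.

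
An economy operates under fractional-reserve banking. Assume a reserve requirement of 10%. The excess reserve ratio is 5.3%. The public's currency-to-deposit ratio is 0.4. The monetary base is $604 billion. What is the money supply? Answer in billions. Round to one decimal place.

The money multiplier is m = (1 + c) / (rr + e + c) = (1 + 0.4) / (0.1 + 0.053 + 0.4) ≈ 2.53165.
So M = m × MB = 2.53165 × 604 = 1529.1166 billion.

$1529.1 billion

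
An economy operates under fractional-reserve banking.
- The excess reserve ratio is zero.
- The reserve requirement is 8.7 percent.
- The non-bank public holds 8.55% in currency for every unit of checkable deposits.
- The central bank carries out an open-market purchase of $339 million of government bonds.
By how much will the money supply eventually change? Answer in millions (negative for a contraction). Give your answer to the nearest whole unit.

The money multiplier is m = (1 + c) / (rr + c) = (1 + 0.0855) / (0.087 + 0.0855) ≈ 6.2928.
The purchase adds 339 million of base, so ΔM = m × ΔMB = 6.2928 × (+339) = 2133.2592 million.

$2133 million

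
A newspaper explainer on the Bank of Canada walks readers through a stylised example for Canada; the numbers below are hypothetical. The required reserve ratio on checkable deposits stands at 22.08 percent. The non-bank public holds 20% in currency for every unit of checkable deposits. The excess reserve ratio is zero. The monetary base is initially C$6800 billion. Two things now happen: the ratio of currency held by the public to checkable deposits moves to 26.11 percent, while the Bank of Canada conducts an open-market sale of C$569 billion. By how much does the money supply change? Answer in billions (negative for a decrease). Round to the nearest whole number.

-3086 billion

Before: m₁ = (1 + 0.2) / (0.2208 + 0.2) ≈ 2.85171, MB₁ = 6800, so M₁ = 2.85171 × 6800 = 19391.628 billion.
After: m₂ = (1 + 0.2611) / (0.2208 + 0.2611) ≈ 2.61693, MB₂ = 6800 − 569 = 6231, so M₂ = 2.61693 × 6231 ≈ 16306.0908 billion.
ΔM = M₂ − M₁ = 16306.0908 − 19391.628 = -3085.5372 billion.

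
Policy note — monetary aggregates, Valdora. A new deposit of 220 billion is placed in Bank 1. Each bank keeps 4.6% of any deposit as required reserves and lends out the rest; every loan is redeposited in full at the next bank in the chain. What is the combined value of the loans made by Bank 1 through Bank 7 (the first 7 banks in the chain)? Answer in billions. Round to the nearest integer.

Bank i lends (1 − rr)^i of the original deposit: Bank 1 lends 220·0.9540 = 209.8800, Bank 2 lends 220·0.9540² ≈ 200.2255, and so on.
Summing a geometric series: total = 220·[0.9540·(1 − 0.9540^7) / (1 − 0.9540)] ≈ 1281.2641 billion.

1281 billion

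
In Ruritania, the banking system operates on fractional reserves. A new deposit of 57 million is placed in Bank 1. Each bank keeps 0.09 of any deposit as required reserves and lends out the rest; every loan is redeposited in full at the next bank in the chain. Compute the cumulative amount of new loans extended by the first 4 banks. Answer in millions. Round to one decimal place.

181.1 million

Bank i lends (1 − rr)^i of the original deposit: Bank 1 lends 57·0.9100 = 51.8700, Bank 2 lends 57·0.9100² = 47.2017, and so on.
Summing a geometric series: total = 57·[0.9100·(1 − 0.9100^4) / (1 − 0.9100)] ≈ 181.1130 million.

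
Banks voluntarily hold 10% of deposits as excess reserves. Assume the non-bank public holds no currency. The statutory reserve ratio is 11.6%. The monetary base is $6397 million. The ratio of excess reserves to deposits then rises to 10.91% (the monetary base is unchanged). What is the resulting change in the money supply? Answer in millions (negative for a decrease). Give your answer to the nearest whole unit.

-1197 million

Initially m₁ = 1 / (0.116 + 0.1) ≈ 4.62963, so M₁ = 4.62963 × 6397 ≈ 29615.7431 million.
After the change m₂ = 1 / (0.116 + 0.1091) ≈ 4.44247, so M₂ = 4.44247 × 6397 ≈ 28418.4806 million.
ΔM = M₂ − M₁ = 28418.4806 − 29615.7431 = -1197.2625 million.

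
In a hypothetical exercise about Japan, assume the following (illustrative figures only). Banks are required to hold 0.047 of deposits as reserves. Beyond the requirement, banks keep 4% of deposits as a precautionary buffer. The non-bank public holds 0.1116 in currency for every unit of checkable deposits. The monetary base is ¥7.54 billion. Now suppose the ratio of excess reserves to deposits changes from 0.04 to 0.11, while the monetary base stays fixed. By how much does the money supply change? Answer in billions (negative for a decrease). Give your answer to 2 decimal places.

Initially m₁ = (1 + 0.1116) / (0.047 + 0.04 + 0.1116) ≈ 5.5972, so M₁ = 5.5972 × 7.54 ≈ 42.2029 billion.
After the change m₂ = (1 + 0.1116) / (0.047 + 0.11 + 0.1116) ≈ 4.1385, so M₂ = 4.1385 × 7.54 ≈ 31.2043 billion.
ΔM = M₂ − M₁ = 31.2043 − 42.2029 = -10.9986 billion.

-11.00 billion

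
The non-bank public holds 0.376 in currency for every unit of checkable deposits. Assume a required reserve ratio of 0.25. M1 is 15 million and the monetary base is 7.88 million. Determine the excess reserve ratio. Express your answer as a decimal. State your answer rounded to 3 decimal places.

0.097

Using m = M/MB = 15/7.88 ≈ 1.903553. Since m = (1 + c)/(c + rr + e), the denominator satisfies c + rr + e = (1 + c)/m = (1 + 0.376) / 1.903553 ≈ 0.722859.
With c = 0.376 and rr = 0.25, the excess reserve ratio is 0.722859 − 0.376 − 0.25 = 0.096859.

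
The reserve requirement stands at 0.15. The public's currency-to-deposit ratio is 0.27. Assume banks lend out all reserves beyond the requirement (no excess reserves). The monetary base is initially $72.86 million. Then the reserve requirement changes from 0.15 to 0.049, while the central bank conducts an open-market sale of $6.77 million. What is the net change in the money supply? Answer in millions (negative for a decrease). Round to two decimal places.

$42.80 million

Before: m₁ = (1 + 0.27) / (0.15 + 0.27) ≈ 3.02381, MB₁ = 72.86, so M₁ = 3.02381 × 72.86 ≈ 220.3148 million.
After: m₂ = (1 + 0.27) / (0.049 + 0.27) ≈ 3.98119, MB₂ = 72.86 − 6.77 = 66.09, so M₂ = 3.98119 × 66.09 ≈ 263.1168 million.
ΔM = M₂ − M₁ = 263.1168 − 220.3148 = 42.802 million.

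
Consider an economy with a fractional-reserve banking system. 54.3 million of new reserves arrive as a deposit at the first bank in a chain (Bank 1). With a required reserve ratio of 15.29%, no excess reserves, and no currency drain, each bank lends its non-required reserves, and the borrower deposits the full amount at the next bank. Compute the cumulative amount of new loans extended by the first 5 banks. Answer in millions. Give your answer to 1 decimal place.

169.6 million

Bank i lends (1 − rr)^i of the original deposit: Bank 1 lends 54.3·0.8471 ≈ 45.9975, Bank 2 lends 54.3·0.8471² ≈ 38.9645, and so on.
Summing a geometric series: total = 54.3·[0.8471·(1 − 0.8471^5) / (1 − 0.8471)] ≈ 169.6140 million.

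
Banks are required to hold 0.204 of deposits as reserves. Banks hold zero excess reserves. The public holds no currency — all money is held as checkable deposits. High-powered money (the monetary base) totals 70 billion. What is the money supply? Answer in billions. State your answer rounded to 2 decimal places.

343.14 billion

With no currency drain or excess reserves, the money multiplier is m = 1/rr = 1/0.204 ≈ 4.90196.
Money supply M = m × MB = 4.90196 × 70 = 343.1372 billion.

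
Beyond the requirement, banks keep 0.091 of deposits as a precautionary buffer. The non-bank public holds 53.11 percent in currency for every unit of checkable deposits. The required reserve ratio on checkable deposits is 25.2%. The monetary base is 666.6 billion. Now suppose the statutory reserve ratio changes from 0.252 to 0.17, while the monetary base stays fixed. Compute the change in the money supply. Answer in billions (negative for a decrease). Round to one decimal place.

Initially m₁ = (1 + 0.5311) / (0.252 + 0.091 + 0.5311) ≈ 1.75163, so M₁ = 1.75163 × 666.6 ≈ 1167.6366 billion.
After the change m₂ = (1 + 0.5311) / (0.17 + 0.091 + 0.5311) ≈ 1.93296, so M₂ = 1.93296 × 666.6 ≈ 1288.5111 billion.
ΔM = M₂ − M₁ = 1288.5111 − 1167.6366 = 120.8745 billion.

120.9 billion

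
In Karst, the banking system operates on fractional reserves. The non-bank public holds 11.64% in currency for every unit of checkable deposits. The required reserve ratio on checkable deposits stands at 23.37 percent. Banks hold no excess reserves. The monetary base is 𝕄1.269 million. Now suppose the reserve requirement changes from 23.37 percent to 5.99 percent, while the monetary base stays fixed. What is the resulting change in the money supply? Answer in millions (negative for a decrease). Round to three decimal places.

Initially m₁ = (1 + 0.1164) / (0.2337 + 0.1164) ≈ 3.18880, so M₁ = 3.18880 × 1.269 ≈ 4.0466 million.
After the change m₂ = (1 + 0.1164) / (0.0599 + 0.1164) ≈ 6.33239, so M₂ = 6.33239 × 1.269 ≈ 8.0358 million.
ΔM = M₂ − M₁ = 8.0358 − 4.0466 = 3.9892 million.

𝕄3.989 million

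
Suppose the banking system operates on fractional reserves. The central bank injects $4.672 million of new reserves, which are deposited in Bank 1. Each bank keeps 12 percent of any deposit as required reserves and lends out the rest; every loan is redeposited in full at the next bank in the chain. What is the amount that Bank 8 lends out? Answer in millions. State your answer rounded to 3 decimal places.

$1.680 million

Each bank lends a fraction (1 − rr) = 0.8800 of the deposit it receives, so Bank 8 receives 4.672·0.8800^7 and lends 4.672·0.8800^8 ≈ 1.6802 million.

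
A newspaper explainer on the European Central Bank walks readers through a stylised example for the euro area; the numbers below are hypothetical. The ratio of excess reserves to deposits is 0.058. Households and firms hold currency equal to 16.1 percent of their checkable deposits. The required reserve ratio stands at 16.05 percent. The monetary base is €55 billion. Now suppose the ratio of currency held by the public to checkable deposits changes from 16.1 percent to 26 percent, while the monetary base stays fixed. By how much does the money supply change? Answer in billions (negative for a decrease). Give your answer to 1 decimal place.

-23.4 billion

Initially m₁ = (1 + 0.161) / (0.1605 + 0.058 + 0.161) ≈ 3.0593, so M₁ = 3.0593 × 55 = 168.2615 billion.
After the change m₂ = (1 + 0.26) / (0.1605 + 0.058 + 0.26) ≈ 2.6332, so M₂ = 2.6332 × 55 = 144.826 billion.
ΔM = M₂ − M₁ = 144.826 − 168.2615 = -23.4355 billion.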